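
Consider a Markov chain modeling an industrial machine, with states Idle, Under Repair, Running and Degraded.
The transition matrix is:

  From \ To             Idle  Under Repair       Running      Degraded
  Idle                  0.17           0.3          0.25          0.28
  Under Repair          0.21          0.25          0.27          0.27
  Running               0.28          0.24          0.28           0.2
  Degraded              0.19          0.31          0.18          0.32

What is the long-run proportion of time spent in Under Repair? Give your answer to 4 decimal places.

0.2743

Let the stationary distribution be π with π = πP and π_1 + π_2 + π_3 + π_4 = 1.
π_1 = 0.17·π_1 + 0.21·π_2 + 0.28·π_3 + 0.19·π_4
π_2 = 0.3·π_1 + 0.25·π_2 + 0.24·π_3 + 0.31·π_4
π_3 = 0.25·π_1 + 0.27·π_2 + 0.28·π_3 + 0.18·π_4
Solving with the normalization constraint gives π = (0.2132, 0.2743, 0.2440, 0.2685).
So the stationary probability of Under Repair is 0.2743.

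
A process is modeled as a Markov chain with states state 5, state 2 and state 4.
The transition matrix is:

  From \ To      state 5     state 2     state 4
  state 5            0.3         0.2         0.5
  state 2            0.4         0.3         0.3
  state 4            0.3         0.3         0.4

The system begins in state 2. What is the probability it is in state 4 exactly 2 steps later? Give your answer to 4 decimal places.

Sum over the intermediate state after 1 step:
P = P(state 2→state 5)·P(state 5→state 4) + P(state 2→state 2)·P(state 2→state 4) + P(state 2→state 4)·P(state 4→state 4)
  = 0.4×0.5 + 0.3×0.3 + 0.3×0.4
  = 0.2000 + 0.0900 + 0.1200 = 0.4100

0.4100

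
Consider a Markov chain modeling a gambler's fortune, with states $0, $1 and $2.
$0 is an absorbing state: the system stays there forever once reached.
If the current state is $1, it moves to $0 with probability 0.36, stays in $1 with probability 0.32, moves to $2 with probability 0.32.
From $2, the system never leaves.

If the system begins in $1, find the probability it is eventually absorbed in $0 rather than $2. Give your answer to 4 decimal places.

Let h(s) be the probability of absorption at $0 starting from transient state s. Then h($0) = 1 and h($2) = 0. By first-step analysis:
h($1) = 0.36·1 + 0.32·h($1) + 0.32·0
Solving: h($1) = 0.5294.
Starting from $1, the probability is 0.5294.

0.5294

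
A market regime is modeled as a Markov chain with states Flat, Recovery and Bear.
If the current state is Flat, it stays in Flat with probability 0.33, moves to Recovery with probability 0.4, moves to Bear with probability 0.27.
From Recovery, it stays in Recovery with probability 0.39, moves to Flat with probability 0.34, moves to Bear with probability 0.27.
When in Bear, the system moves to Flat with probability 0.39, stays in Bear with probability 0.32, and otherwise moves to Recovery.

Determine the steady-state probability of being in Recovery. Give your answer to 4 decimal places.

Let the stationary distribution be π with π = πP and π_1 + π_2 + π_3 = 1.
π_1 = 0.33·π_1 + 0.34·π_2 + 0.39·π_3
π_2 = 0.4·π_1 + 0.39·π_2 + 0.29·π_3
Solving with the normalization constraint gives π = (0.3507, 0.3651, 0.2842).
So the stationary probability of Recovery is 0.3651.

0.3651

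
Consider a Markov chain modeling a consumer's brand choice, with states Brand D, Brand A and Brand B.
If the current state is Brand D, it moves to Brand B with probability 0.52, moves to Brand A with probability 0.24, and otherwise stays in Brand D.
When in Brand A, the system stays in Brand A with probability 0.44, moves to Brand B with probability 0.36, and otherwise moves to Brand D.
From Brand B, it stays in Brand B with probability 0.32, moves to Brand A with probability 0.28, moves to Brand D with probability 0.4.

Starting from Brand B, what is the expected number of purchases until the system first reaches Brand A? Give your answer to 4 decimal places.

3.7565

Let t(s) be the expected number of purchases to first reach Brand A from state s, with t(Brand A) = 0. Conditioning on the first purchase:
t(Brand D) = 1 + 0.24·t(Brand D) + 0.52·t(Brand B)
t(Brand B) = 1 + 0.4·t(Brand D) + 0.32·t(Brand B)
Solving: t(Brand D) = 3.8860, t(Brand B) = 3.7565.
Expected purchases from Brand B to Brand A: 3.7565.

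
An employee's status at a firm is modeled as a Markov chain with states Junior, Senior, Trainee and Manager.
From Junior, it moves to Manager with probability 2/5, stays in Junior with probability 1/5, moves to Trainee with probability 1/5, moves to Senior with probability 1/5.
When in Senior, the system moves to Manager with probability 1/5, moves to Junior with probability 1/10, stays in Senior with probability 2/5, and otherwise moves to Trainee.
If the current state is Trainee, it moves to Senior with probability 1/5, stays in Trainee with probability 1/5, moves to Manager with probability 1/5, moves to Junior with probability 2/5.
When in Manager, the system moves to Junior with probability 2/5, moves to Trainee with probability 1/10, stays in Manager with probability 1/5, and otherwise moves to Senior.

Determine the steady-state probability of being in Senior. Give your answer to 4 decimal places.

Let the stationary distribution be π with π = πP and π_1 + π_2 + π_3 + π_4 = 1.
π_1 = 0.2·π_1 + 0.1·π_2 + 0.4·π_3 + 0.4·π_4
π_2 = 0.2·π_1 + 0.4·π_2 + 0.2·π_3 + 0.3·π_4
π_3 = 0.2·π_1 + 0.3·π_2 + 0.2·π_3 + 0.1·π_4
Solving with the normalization constraint gives π = (0.2629, 0.2816, 0.2029, 0.2526).
So the stationary probability of Senior is 0.2816.

0.2816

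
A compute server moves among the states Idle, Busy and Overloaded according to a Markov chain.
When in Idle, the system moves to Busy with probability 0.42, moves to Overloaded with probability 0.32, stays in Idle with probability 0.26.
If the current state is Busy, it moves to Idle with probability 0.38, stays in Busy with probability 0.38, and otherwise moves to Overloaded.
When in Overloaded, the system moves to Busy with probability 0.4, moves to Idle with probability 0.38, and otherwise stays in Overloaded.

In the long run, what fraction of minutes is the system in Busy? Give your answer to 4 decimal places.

0.3988

Let the stationary distribution be π with π = πP and π_1 + π_2 + π_3 = 1.
π_1 = 0.26·π_1 + 0.38·π_2 + 0.38·π_3
π_2 = 0.42·π_1 + 0.38·π_2 + 0.4·π_3
Solving with the normalization constraint gives π = (0.3393, 0.3988, 0.2619).
So the stationary probability of Busy is 0.3988.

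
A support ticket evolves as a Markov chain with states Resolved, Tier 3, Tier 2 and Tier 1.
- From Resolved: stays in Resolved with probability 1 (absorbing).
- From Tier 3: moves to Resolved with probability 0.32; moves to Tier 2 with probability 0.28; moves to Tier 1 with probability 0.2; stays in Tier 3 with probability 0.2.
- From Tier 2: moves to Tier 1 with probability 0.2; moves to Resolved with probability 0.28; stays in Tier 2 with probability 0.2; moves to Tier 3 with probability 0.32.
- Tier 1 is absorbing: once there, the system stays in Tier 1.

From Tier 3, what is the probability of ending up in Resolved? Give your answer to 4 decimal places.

0.6076

Let h(s) be the probability of absorption at Resolved starting from transient state s. Then h(Resolved) = 1 and h(Tier 1) = 0. By first-step analysis:
h(Tier 3) = 0.32·1 + 0.2·h(Tier 3) + 0.28·h(Tier 2) + 0.2·0
h(Tier 2) = 0.28·1 + 0.32·h(Tier 3) + 0.2·h(Tier 2) + 0.2·0
Solving: h(Tier 3) = 0.6076, h(Tier 2) = 0.5930.
Starting from Tier 3, the probability is 0.6076.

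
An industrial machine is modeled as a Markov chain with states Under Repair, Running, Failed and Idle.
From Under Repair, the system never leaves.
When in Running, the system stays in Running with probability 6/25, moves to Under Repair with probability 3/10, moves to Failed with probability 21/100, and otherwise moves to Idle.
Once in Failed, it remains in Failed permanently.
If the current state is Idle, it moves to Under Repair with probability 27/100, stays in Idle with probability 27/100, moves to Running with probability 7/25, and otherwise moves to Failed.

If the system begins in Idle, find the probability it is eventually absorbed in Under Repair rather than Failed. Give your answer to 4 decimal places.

0.5965

Let h(s) be the probability of absorption at Under Repair starting from transient state s. Then h(Under Repair) = 1 and h(Failed) = 0. By first-step analysis:
h(Running) = 0.3·1 + 0.24·h(Running) + 0.21·0 + 0.25·h(Idle)
h(Idle) = 0.27·1 + 0.28·h(Running) + 0.18·0 + 0.27·h(Idle)
Solving: h(Running) = 0.5910, h(Idle) = 0.5965.
Starting from Idle, the probability is 0.5965.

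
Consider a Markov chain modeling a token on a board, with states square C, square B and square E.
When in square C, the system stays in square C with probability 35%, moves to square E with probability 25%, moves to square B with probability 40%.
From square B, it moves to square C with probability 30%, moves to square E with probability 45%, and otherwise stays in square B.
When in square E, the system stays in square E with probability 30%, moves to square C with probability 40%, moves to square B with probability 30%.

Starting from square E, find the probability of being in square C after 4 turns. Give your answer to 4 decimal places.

0.3506

Propagate the distribution vector 4 turns from square E.
After 0 turns: (0.0000, 0.0000, 1.0000)
After 1 turn: (0.4000, 0.3000, 0.3000)
After 2 turns: (0.3500, 0.3250, 0.3250)
After 3 turns: (0.3500, 0.3188, 0.3313)
After 4 turns: (0.3506, 0.3191, 0.3303)
P(in square C after 4 turns) = 0.3506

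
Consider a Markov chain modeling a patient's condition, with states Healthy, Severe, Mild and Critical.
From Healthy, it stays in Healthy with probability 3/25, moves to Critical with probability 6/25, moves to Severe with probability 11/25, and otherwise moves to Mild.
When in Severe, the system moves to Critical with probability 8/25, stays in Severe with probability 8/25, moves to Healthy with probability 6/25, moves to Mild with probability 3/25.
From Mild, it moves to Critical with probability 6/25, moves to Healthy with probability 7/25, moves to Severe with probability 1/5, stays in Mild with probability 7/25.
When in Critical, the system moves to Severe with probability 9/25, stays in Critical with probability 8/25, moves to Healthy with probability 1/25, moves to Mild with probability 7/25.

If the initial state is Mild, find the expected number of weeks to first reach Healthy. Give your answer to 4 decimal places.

4.9900

Let t(s) be the expected number of weeks to first reach Healthy from state s, with t(Healthy) = 0. Conditioning on the first week:
t(Severe) = 1 + 0.32·t(Severe) + 0.12·t(Mild) + 0.32·t(Critical)
t(Mild) = 1 + 0.2·t(Severe) + 0.28·t(Mild) + 0.24·t(Critical)
t(Critical) = 1 + 0.36·t(Severe) + 0.28·t(Mild) + 0.32·t(Critical)
Solving: t(Severe) = 5.3407, t(Mild) = 4.9900, t(Critical) = 6.3527.
Expected weeks from Mild to Healthy: 4.9900.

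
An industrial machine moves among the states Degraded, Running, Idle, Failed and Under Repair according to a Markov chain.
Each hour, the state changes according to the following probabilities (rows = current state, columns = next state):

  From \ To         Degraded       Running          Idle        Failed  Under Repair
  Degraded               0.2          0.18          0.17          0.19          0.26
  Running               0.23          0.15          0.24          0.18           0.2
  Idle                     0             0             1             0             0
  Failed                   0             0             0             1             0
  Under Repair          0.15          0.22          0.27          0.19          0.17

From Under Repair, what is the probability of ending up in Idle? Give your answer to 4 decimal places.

0.5674

Let h(s) be the probability of absorption at Idle starting from transient state s. Then h(Idle) = 1 and h(Failed) = 0. By first-step analysis:
h(Degraded) = 0.2·h(Degraded) + 0.18·h(Running) + 0.17·1 + 0.19·0 + 0.26·h(Under Repair)
h(Running) = 0.23·h(Degraded) + 0.15·h(Running) + 0.24·1 + 0.18·0 + 0.2·h(Under Repair)
h(Under Repair) = 0.15·h(Degraded) + 0.22·h(Running) + 0.27·1 + 0.19·0 + 0.17·h(Under Repair)
Solving: h(Degraded) = 0.5223, h(Running) = 0.5572, h(Under Repair) = 0.5674.
Starting from Under Repair, the probability is 0.5674.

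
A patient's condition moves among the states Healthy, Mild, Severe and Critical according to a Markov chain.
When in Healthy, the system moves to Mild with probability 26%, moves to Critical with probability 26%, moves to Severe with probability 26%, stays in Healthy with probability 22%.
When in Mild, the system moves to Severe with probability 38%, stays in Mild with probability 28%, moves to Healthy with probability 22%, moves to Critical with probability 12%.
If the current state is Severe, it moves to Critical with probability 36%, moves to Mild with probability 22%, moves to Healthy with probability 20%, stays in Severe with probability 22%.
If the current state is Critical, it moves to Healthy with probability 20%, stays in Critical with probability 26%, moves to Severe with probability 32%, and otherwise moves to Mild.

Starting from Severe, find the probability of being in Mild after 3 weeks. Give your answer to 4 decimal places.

0.2428

Propagate the distribution vector 3 weeks from Severe.
After 0 weeks: (0.0000, 0.0000, 1.0000, 0.0000)
After 1 week: (0.2000, 0.2200, 0.2200, 0.3600)
After 2 weeks: (0.2084, 0.2412, 0.2992, 0.2512)
After 3 weeks: (0.2090, 0.2428, 0.2920, 0.2562)
P(in Mild after 3 weeks) = 0.2428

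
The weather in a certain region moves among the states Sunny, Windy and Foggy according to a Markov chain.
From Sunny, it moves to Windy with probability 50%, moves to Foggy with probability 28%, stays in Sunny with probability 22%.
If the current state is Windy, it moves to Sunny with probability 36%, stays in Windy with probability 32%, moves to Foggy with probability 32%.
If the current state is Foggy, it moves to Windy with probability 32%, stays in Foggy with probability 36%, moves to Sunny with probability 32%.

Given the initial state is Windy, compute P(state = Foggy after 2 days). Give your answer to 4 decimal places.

0.3184

Sum over the intermediate state after 1 day:
P = P(Windy→Sunny)·P(Sunny→Foggy) + P(Windy→Windy)·P(Windy→Foggy) + P(Windy→Foggy)·P(Foggy→Foggy)
  = 0.36×0.28 + 0.32×0.32 + 0.32×0.36
  = 0.1008 + 0.1024 + 0.1152 = 0.3184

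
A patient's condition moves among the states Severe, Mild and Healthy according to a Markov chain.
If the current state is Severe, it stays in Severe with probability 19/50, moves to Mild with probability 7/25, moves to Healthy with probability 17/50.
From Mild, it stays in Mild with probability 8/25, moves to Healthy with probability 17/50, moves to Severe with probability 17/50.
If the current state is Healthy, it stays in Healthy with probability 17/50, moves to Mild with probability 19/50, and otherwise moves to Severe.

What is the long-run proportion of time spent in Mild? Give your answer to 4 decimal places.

Let the stationary distribution be π with π = πP and π_1 + π_2 + π_3 = 1.
π_1 = 0.38·π_1 + 0.34·π_2 + 0.28·π_3
π_2 = 0.28·π_1 + 0.32·π_2 + 0.38·π_3
Solving with the normalization constraint gives π = (0.3329, 0.3271, 0.3400).
So the stationary probability of Mild is 0.3271.

0.3271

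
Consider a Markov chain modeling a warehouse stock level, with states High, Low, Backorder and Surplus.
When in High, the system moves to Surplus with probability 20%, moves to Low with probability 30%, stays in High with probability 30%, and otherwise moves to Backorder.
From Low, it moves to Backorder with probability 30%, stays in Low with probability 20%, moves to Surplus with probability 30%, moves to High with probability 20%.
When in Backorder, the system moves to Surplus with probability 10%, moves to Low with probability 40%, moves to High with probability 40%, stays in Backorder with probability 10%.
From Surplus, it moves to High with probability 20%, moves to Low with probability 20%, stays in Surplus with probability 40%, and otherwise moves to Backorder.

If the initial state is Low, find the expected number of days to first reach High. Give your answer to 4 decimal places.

Let t(s) be the expected number of days to first reach High from state s, with t(High) = 0. Conditioning on the first day:
t(Low) = 1 + 0.2·t(Low) + 0.3·t(Backorder) + 0.3·t(Surplus)
t(Backorder) = 1 + 0.4·t(Low) + 0.1·t(Backorder) + 0.1·t(Surplus)
t(Surplus) = 1 + 0.2·t(Low) + 0.2·t(Backorder) + 0.4·t(Surplus)
Solving: t(Low) = 4.0769, t(Backorder) = 3.3846, t(Surplus) = 4.1538.
Expected days from Low to High: 4.0769.

4.0769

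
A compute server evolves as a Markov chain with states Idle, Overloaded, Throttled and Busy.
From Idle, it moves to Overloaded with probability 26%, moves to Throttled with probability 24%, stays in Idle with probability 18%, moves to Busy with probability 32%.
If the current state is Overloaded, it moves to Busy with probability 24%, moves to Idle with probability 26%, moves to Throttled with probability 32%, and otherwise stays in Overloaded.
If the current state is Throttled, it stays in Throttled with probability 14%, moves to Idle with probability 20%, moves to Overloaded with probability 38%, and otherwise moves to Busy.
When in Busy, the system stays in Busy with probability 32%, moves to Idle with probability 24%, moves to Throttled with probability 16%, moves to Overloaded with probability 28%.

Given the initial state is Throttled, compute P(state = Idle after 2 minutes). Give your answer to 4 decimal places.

0.2300

Propagate the distribution vector 2 minutes from Throttled.
After 0 minutes: (0.0000, 0.0000, 1.0000, 0.0000)
After 1 minute: (0.2000, 0.3800, 0.1400, 0.2800)
After 2 minutes: (0.2300, 0.2520, 0.2340, 0.2840)
P(in Idle after 2 minutes) = 0.2300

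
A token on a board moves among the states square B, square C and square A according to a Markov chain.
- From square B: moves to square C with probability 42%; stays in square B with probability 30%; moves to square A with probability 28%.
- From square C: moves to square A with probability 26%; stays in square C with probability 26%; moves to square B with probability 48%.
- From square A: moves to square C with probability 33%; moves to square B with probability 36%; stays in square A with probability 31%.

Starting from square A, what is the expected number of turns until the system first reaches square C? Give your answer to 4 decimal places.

Let t(s) be the expected number of turns to first reach square C from state s, with t(square C) = 0. Conditioning on the first turn:
t(square B) = 1 + 0.3·t(square B) + 0.28·t(square A)
t(square A) = 1 + 0.36·t(square B) + 0.31·t(square A)
Solving: t(square B) = 2.5379, t(square A) = 2.7734.
Expected turns from square A to square C: 2.7734.

2.7734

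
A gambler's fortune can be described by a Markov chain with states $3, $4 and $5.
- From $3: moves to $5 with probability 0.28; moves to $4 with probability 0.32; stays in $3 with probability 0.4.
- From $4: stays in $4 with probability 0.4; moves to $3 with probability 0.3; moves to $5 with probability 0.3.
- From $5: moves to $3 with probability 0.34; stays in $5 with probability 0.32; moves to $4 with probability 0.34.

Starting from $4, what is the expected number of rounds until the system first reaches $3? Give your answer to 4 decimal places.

Let t(s) be the expected number of rounds to first reach $3 from state s, with t($3) = 0. Conditioning on the first round:
t($4) = 1 + 0.4·t($4) + 0.3·t($5)
t($5) = 1 + 0.34·t($4) + 0.32·t($5)
Solving: t($4) = 3.2026, t($5) = 3.0719.
Expected rounds from $4 to $3: 3.2026.

3.2026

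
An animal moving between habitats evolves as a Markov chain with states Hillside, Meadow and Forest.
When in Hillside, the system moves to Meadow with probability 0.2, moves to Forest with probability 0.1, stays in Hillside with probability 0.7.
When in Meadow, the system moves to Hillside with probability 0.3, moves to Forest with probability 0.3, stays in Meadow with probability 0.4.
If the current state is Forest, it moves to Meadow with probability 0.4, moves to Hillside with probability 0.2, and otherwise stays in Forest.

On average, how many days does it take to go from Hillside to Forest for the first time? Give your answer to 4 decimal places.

Let t(s) be the expected number of days to first reach Forest from state s, with t(Forest) = 0. Conditioning on the first day:
t(Hillside) = 1 + 0.7·t(Hillside) + 0.2·t(Meadow)
t(Meadow) = 1 + 0.3·t(Hillside) + 0.4·t(Meadow)
Solving: t(Hillside) = 6.6667, t(Meadow) = 5.0000.
Expected days from Hillside to Forest: 6.6667.

6.6667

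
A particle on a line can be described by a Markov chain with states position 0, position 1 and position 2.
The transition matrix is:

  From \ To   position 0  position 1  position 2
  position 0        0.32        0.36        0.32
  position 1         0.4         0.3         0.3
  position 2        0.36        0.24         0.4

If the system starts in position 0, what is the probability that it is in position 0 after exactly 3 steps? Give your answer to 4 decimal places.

Propagate the distribution vector 3 steps from position 0.
After 0 steps: (1.0000, 0.0000, 0.0000)
After 1 step: (0.3200, 0.3600, 0.3200)
After 2 steps: (0.3616, 0.3000, 0.3384)
After 3 steps: (0.3575, 0.3014, 0.3411)
P(in position 0 after 3 steps) = 0.3575

0.3575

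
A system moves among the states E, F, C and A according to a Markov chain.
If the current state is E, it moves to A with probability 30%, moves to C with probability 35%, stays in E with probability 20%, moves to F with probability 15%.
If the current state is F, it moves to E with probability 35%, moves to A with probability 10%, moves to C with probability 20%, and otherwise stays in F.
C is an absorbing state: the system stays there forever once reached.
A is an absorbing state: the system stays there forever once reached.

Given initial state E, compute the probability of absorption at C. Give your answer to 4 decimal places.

0.5508

Let h(s) be the probability of absorption at C starting from transient state s. Then h(C) = 1 and h(A) = 0. By first-step analysis:
h(E) = 0.2·h(E) + 0.15·h(F) + 0.35·1 + 0.3·0
h(F) = 0.35·h(E) + 0.35·h(F) + 0.2·1 + 0.1·0
Solving: h(E) = 0.5508, h(F) = 0.6043.
Starting from E, the probability is 0.5508.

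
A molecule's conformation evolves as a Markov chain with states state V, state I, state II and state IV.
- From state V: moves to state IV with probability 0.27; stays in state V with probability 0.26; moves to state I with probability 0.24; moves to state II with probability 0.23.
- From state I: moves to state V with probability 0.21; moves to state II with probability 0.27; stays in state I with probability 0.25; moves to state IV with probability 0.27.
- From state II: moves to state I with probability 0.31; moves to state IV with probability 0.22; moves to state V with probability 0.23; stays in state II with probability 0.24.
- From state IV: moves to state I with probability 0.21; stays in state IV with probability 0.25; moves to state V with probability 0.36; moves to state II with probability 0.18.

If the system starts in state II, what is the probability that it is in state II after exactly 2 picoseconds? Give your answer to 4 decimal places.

Propagate the distribution vector 2 picoseconds from state II.
After 0 picoseconds: (0.0000, 0.0000, 1.0000, 0.0000)
After 1 picosecond: (0.2300, 0.3100, 0.2400, 0.2200)
After 2 picoseconds: (0.2593, 0.2533, 0.2338, 0.2536)
P(in state II after 2 picoseconds) = 0.2338

0.2338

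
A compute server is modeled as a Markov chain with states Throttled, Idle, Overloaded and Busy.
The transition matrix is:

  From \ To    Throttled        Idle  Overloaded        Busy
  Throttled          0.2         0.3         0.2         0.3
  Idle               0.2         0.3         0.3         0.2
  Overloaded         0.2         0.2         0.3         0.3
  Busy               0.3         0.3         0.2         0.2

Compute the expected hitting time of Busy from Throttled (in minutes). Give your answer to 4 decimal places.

Let t(s) be the expected number of minutes to first reach Busy from state s, with t(Busy) = 0. Conditioning on the first minute:
t(Throttled) = 1 + 0.2·t(Throttled) + 0.3·t(Idle) + 0.2·t(Overloaded)
t(Idle) = 1 + 0.2·t(Throttled) + 0.3·t(Idle) + 0.3·t(Overloaded)
t(Overloaded) = 1 + 0.2·t(Throttled) + 0.2·t(Idle) + 0.3·t(Overloaded)
Solving: t(Throttled) = 3.6694, t(Idle) = 4.0323, t(Overloaded) = 3.6290.
Expected minutes from Throttled to Busy: 3.6694.

3.6694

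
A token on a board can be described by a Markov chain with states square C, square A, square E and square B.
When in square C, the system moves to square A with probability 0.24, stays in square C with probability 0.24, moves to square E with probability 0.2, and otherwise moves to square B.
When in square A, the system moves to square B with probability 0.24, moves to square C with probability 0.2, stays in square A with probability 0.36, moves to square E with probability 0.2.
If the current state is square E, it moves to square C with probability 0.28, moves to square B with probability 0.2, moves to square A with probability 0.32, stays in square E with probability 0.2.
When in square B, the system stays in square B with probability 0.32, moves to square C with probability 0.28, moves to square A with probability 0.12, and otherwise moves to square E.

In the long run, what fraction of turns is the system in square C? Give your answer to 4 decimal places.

Let the stationary distribution be π with π = πP and π_1 + π_2 + π_3 + π_4 = 1.
π_1 = 0.24·π_1 + 0.2·π_2 + 0.28·π_3 + 0.28·π_4
π_2 = 0.24·π_1 + 0.36·π_2 + 0.32·π_3 + 0.12·π_4
π_3 = 0.2·π_1 + 0.2·π_2 + 0.2·π_3 + 0.28·π_4
Solving with the normalization constraint gives π = (0.2496, 0.2557, 0.2218, 0.2729).
So the stationary probability of square C is 0.2496.

0.2496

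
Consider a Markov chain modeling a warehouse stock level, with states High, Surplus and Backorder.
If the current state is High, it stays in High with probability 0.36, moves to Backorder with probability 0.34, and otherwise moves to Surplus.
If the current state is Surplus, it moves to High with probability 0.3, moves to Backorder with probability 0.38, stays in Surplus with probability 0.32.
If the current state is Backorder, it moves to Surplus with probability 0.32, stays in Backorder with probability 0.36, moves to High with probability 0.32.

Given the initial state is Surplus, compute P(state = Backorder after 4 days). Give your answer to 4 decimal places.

0.3597

Propagate the distribution vector 4 days from Surplus.
After 0 days: (0.0000, 1.0000, 0.0000)
After 1 day: (0.3000, 0.3200, 0.3800)
After 2 days: (0.3256, 0.3140, 0.3604)
After 3 days: (0.3267, 0.3135, 0.3598)
After 4 days: (0.3268, 0.3135, 0.3597)
P(in Backorder after 4 days) = 0.3597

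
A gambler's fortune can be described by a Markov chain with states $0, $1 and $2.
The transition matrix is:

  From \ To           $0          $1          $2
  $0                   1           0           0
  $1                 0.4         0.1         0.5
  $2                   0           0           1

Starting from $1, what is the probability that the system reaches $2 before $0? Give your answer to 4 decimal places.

Let h(s) be the probability of absorption at $2 starting from transient state s. Then h($2) = 1 and h($0) = 0. By first-step analysis:
h($1) = 0.4·0 + 0.1·h($1) + 0.5·1
Solving: h($1) = 0.5556.
Starting from $1, the probability is 0.5556.

0.5556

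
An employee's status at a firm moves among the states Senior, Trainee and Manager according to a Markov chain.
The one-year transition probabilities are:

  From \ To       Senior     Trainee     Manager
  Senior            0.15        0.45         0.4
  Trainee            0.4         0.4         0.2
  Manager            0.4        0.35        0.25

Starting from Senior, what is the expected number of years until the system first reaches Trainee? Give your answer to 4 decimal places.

Let t(s) be the expected number of years to first reach Trainee from state s, with t(Trainee) = 0. Conditioning on the first year:
t(Senior) = 1 + 0.15·t(Senior) + 0.4·t(Manager)
t(Manager) = 1 + 0.4·t(Senior) + 0.25·t(Manager)
Solving: t(Senior) = 2.4084, t(Manager) = 2.6178.
Expected years from Senior to Trainee: 2.4084.

2.4084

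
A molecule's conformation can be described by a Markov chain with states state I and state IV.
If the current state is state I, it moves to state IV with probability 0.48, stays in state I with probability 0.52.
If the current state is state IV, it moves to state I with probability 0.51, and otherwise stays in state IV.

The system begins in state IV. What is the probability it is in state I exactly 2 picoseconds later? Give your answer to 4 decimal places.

0.5151

Sum over the intermediate state after 1 picosecond:
P = P(state IV→state I)·P(state I→state I) + P(state IV→state IV)·P(state IV→state I)
  = 0.51×0.52 + 0.49×0.51
  = 0.2652 + 0.2499 = 0.5151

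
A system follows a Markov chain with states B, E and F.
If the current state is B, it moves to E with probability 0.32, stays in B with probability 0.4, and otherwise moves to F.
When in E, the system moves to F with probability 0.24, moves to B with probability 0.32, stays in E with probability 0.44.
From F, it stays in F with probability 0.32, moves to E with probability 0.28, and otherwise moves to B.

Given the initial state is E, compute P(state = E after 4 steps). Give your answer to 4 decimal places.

0.3513

Propagate the distribution vector 4 steps from E.
After 0 steps: (0.0000, 1.0000, 0.0000)
After 1 step: (0.3200, 0.4400, 0.2400)
After 2 steps: (0.3648, 0.3632, 0.2720)
After 3 steps: (0.3709, 0.3527, 0.2764)
After 4 steps: (0.3718, 0.3513, 0.2769)
P(in E after 4 steps) = 0.3513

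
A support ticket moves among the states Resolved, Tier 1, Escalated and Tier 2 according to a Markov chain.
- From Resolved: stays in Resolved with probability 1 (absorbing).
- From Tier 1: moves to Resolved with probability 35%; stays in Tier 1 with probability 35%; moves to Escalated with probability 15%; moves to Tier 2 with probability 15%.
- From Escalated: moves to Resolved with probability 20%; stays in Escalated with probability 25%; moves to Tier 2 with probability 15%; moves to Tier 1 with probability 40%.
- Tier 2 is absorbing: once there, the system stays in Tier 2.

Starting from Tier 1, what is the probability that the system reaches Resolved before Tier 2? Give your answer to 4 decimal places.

0.6842

Let h(s) be the probability of absorption at Resolved starting from transient state s. Then h(Resolved) = 1 and h(Tier 2) = 0. By first-step analysis:
h(Tier 1) = 0.35·1 + 0.35·h(Tier 1) + 0.15·h(Escalated) + 0.15·0
h(Escalated) = 0.2·1 + 0.4·h(Tier 1) + 0.25·h(Escalated) + 0.15·0
Solving: h(Tier 1) = 0.6842, h(Escalated) = 0.6316.
Starting from Tier 1, the probability is 0.6842.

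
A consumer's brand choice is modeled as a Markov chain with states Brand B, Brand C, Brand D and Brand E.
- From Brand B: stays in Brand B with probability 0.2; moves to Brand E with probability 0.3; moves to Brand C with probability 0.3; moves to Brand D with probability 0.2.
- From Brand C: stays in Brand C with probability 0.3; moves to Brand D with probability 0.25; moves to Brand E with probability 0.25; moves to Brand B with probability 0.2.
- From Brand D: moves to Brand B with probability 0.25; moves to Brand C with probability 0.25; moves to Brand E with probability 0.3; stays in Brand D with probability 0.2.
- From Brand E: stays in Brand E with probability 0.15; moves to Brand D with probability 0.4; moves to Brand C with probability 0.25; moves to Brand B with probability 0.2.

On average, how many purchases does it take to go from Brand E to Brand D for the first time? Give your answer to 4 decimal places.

3.1353

Let t(s) be the expected number of purchases to first reach Brand D from state s, with t(Brand D) = 0. Conditioning on the first purchase:
t(Brand B) = 1 + 0.2·t(Brand B) + 0.3·t(Brand C) + 0.3·t(Brand E)
t(Brand C) = 1 + 0.2·t(Brand B) + 0.3·t(Brand C) + 0.25·t(Brand E)
t(Brand E) = 1 + 0.2·t(Brand B) + 0.25·t(Brand C) + 0.15·t(Brand E)
Solving: t(Brand B) = 3.7871, t(Brand C) = 3.6304, t(Brand E) = 3.1353.
Expected purchases from Brand E to Brand D: 3.1353.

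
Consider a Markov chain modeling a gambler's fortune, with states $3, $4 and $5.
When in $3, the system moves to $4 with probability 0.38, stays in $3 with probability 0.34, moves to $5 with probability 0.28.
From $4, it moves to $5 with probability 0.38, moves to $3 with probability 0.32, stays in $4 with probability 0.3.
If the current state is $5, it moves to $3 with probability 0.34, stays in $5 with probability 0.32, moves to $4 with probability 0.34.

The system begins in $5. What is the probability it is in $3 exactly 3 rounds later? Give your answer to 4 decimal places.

0.3332

Propagate the distribution vector 3 rounds from $5.
After 0 rounds: (0.0000, 0.0000, 1.0000)
After 1 round: (0.3400, 0.3400, 0.3200)
After 2 rounds: (0.3332, 0.3400, 0.3268)
After 3 rounds: (0.3332, 0.3397, 0.3271)
P(in $3 after 3 rounds) = 0.3332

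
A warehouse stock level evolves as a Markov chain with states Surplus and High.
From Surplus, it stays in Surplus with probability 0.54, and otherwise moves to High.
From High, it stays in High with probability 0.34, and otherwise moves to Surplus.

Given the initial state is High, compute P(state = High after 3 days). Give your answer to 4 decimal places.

Propagate the distribution vector 3 days from High.
After 0 days: (0.0000, 1.0000)
After 1 day: (0.6600, 0.3400)
After 2 days: (0.5808, 0.4192)
After 3 days: (0.5903, 0.4097)
P(in High after 3 days) = 0.4097

0.4097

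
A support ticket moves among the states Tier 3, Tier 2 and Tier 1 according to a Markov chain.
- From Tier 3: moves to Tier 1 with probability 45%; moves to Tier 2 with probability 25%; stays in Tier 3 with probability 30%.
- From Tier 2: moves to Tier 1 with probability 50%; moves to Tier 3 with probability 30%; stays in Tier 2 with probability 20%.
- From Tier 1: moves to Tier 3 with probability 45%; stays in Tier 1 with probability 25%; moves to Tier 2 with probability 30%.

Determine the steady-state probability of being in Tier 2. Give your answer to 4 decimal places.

0.2565

Let the stationary distribution be π with π = πP and π_1 + π_2 + π_3 = 1.
π_1 = 0.3·π_1 + 0.3·π_2 + 0.45·π_3
π_2 = 0.25·π_1 + 0.2·π_2 + 0.3·π_3
Solving with the normalization constraint gives π = (0.3579, 0.2565, 0.3857).
So the stationary probability of Tier 2 is 0.2565.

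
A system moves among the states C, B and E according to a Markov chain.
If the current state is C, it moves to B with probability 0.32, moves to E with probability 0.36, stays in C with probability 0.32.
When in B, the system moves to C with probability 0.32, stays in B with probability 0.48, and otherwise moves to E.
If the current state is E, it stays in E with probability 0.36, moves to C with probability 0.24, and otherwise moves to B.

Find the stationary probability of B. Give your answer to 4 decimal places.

0.4090

Let the stationary distribution be π with π = πP and π_1 + π_2 + π_3 = 1.
π_1 = 0.32·π_1 + 0.32·π_2 + 0.24·π_3
π_2 = 0.32·π_1 + 0.48·π_2 + 0.4·π_3
Solving with the normalization constraint gives π = (0.2964, 0.4090, 0.2946).
So the stationary probability of B is 0.4090.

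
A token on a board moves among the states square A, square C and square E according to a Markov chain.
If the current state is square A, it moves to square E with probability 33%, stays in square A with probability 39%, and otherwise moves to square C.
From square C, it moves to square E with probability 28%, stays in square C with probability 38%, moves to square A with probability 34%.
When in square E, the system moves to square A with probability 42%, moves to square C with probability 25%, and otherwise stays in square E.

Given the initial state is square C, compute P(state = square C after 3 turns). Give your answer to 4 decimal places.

Propagate the distribution vector 3 turns from square C.
After 0 turns: (0.0000, 1.0000, 0.0000)
After 1 turn: (0.3400, 0.3800, 0.2800)
After 2 turns: (0.3794, 0.3096, 0.3110)
After 3 turns: (0.3839, 0.3016, 0.3145)
P(in square C after 3 turns) = 0.3016

0.3016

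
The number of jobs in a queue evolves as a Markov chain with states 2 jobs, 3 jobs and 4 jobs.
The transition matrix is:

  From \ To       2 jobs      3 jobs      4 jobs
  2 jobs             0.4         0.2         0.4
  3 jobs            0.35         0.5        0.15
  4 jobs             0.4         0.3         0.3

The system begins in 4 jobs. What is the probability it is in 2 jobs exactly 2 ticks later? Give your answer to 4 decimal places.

0.3850

Sum over the intermediate state after 1 tick:
P = P(4 jobs→2 jobs)·P(2 jobs→2 jobs) + P(4 jobs→3 jobs)·P(3 jobs→2 jobs) + P(4 jobs→4 jobs)·P(4 jobs→2 jobs)
  = 0.4×0.4 + 0.3×0.35 + 0.3×0.4
  = 0.1600 + 0.1050 + 0.1200 = 0.3850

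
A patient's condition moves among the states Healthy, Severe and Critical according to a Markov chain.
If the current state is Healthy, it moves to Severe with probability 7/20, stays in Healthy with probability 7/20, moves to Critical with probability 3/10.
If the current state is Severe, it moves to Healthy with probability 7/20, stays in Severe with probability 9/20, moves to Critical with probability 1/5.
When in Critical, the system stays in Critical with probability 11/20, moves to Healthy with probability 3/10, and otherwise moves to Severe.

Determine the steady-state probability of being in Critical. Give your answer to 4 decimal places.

Let the stationary distribution be π with π = πP and π_1 + π_2 + π_3 = 1.
π_1 = 0.35·π_1 + 0.35·π_2 + 0.3·π_3
π_2 = 0.35·π_1 + 0.45·π_2 + 0.15·π_3
Solving with the normalization constraint gives π = (0.3321, 0.3092, 0.3588).
So the stationary probability of Critical is 0.3588.

0.3588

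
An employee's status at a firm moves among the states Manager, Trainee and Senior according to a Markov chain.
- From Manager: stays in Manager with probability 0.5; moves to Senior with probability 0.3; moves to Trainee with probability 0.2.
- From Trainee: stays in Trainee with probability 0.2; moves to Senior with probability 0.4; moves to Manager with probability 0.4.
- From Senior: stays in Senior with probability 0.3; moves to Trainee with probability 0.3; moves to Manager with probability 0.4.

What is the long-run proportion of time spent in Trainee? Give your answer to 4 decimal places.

0.2323

Let the stationary distribution be π with π = πP and π_1 + π_2 + π_3 = 1.
π_1 = 0.5·π_1 + 0.4·π_2 + 0.4·π_3
π_2 = 0.2·π_1 + 0.2·π_2 + 0.3·π_3
Solving with the normalization constraint gives π = (0.4444, 0.2323, 0.3232).
So the stationary probability of Trainee is 0.2323.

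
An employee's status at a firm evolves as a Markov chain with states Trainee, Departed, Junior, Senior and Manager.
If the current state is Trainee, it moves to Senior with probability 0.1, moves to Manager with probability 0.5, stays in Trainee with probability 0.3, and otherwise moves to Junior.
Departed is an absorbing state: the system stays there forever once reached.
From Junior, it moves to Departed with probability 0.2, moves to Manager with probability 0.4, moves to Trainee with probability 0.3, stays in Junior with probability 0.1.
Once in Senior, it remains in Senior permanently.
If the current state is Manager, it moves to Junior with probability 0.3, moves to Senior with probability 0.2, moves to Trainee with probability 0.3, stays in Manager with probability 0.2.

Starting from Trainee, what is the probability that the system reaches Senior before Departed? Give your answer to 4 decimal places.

Let h(s) be the probability of absorption at Senior starting from transient state s. Then h(Senior) = 1 and h(Departed) = 0. By first-step analysis:
h(Trainee) = 0.3·h(Trainee) + 0.1·h(Junior) + 0.1·1 + 0.5·h(Manager)
h(Junior) = 0.3·h(Trainee) + 0.2·0 + 0.1·h(Junior) + 0.4·h(Manager)
h(Manager) = 0.3·h(Trainee) + 0.3·h(Junior) + 0.2·1 + 0.2·h(Manager)
Solving: h(Trainee) = 0.7745, h(Junior) = 0.5980, h(Manager) = 0.7647.
Starting from Trainee, the probability is 0.7745.

0.7745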